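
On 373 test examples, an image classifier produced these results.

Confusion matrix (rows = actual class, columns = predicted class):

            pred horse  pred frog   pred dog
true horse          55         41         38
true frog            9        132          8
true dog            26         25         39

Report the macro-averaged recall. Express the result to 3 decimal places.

0.577

Per-class recall (TP/(TP+FN)):
  horse: TP=55, FN=41+38=79 → 55/134 = 0.4104
  frog: TP=132, FN=9+8=17 → 132/149 = 0.8859
  dog: TP=39, FN=26+25=51 → 39/90 = 0.4333
Macro-recall = mean = (0.4104 + 0.8859 + 0.4333) / 3 = 0.577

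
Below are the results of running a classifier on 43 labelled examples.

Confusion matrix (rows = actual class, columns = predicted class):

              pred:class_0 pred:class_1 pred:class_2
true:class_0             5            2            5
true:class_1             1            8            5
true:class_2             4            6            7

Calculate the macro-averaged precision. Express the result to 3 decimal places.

Per-class precision (TP/(TP+FP)):
  class_0: TP=5, FP=1+4=5 → 5/10 = 0.5000
  class_1: TP=8, FP=2+6=8 → 8/16 = 0.5000
  class_2: TP=7, FP=5+5=10 → 7/17 = 0.4118
Macro-precision = mean = (0.5000 + 0.5000 + 0.4118) / 3 = 0.471

0.471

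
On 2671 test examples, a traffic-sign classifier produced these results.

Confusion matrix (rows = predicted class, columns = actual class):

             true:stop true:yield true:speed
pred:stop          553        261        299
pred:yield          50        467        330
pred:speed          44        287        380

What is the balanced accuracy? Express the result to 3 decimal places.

0.564

Balanced accuracy = mean of per-class recall.
  stop: recall = 553/647 = 0.8547
  yield: recall = 467/1015 = 0.4601
  speed: recall = 380/1009 = 0.3766
Mean = (0.8547 + 0.4601 + 0.3766) / 3 = 0.564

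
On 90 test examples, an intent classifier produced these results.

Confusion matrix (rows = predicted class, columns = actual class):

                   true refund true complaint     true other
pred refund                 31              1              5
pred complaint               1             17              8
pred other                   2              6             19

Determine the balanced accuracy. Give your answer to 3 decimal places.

0.738

Balanced accuracy = mean of per-class recall.
  refund: recall = 31/34 = 0.9118
  complaint: recall = 17/24 = 0.7083
  other: recall = 19/32 = 0.5938
Mean = (0.9118 + 0.7083 + 0.5938) / 3 = 0.738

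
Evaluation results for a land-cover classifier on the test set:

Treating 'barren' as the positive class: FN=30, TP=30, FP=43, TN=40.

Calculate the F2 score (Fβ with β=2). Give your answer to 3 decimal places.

Fβ = (1+β²)·TP / ((1+β²)·TP + β²·FN + FP), with β²=4
= 5·30 / (5·30 + 4·30 + 43) = 0.479

0.479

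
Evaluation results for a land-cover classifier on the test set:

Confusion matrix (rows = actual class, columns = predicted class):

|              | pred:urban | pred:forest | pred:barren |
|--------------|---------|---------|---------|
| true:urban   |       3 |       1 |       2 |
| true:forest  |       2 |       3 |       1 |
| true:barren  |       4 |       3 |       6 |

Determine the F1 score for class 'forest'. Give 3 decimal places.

0.462

Take TP from the diagonal, FP from the rest of the 'forest' prediction marginal, FN from the rest of the 'forest' actual marginal.
F1 score = 2·TP/(2·TP+FP+FN).
forest: TP=3, FP=1+3=4, FN=2+1=3 → 6/13 = 0.4615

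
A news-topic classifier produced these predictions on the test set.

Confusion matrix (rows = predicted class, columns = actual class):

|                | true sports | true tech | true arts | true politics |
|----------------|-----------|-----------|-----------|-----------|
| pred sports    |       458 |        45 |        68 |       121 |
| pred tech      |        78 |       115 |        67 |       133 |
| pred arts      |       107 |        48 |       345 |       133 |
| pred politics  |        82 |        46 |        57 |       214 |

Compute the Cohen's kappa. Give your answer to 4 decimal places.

0.3682

Observed agreement pₒ = trace/N = 1132/2117 = 0.53472
Expected agreement pₑ = Σ (rowᵢ·colᵢ)/N² = (725·692 + 254·393 + 537·633 + 601·399)/2117² = 0.26357
κ = (pₒ − pₑ)/(1 − pₑ) = (0.53472 − 0.26357)/(1 − 0.26357) = 0.3682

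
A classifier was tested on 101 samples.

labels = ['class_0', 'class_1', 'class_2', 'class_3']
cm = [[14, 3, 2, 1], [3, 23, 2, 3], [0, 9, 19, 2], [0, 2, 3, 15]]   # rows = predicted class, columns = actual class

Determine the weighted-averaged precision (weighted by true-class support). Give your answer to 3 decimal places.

Per-class precision (TP/(TP+FP)):
  class_0: TP=14, FP=3+2+1=6 → 14/20 = 0.7000
  class_1: TP=23, FP=3+2+3=8 → 23/31 = 0.7419
  class_2: TP=19, FP=0+9+2=11 → 19/30 = 0.6333
  class_3: TP=15, FP=0+2+3=5 → 15/20 = 0.7500
Weighted-precision = Σ (supportᵢ/N)·precisionᵢ with N=101: (17/101)·0.7000 + (37/101)·0.7419 + (26/101)·0.6333 + (21/101)·0.7500 = 0.709

0.709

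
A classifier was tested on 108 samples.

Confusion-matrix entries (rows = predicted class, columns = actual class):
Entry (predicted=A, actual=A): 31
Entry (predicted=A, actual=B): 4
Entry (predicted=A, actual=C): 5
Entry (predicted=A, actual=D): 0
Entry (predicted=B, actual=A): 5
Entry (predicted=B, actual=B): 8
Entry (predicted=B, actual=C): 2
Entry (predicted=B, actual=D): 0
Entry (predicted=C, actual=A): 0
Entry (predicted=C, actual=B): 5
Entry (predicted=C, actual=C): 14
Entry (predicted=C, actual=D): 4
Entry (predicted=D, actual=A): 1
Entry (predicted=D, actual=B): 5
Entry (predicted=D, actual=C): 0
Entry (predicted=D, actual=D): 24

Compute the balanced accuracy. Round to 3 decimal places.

0.681

Balanced accuracy = mean of per-class recall.
  A: recall = 31/37 = 0.8378
  B: recall = 8/22 = 0.3636
  C: recall = 14/21 = 0.6667
  D: recall = 24/28 = 0.8571
Mean = (0.8378 + 0.3636 + 0.6667 + 0.8571) / 4 = 0.681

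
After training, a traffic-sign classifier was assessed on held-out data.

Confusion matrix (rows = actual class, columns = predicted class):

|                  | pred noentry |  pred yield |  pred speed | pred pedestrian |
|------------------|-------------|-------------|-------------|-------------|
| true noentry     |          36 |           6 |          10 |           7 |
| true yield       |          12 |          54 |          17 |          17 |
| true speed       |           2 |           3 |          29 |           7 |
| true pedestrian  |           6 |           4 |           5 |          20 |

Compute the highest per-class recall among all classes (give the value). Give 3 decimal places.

0.707

Per-class recall (TP/(TP+FN)):
  noentry: TP=36, FN=6+10+7=23 → 36/59 = 0.6102
  yield: TP=54, FN=12+17+17=46 → 54/100 = 0.5400
  speed: TP=29, FN=2+3+7=12 → 29/41 = 0.7073
  pedestrian: TP=20, FN=6+4+5=15 → 20/35 = 0.5714
Highest is class 'speed' with recall = 0.707.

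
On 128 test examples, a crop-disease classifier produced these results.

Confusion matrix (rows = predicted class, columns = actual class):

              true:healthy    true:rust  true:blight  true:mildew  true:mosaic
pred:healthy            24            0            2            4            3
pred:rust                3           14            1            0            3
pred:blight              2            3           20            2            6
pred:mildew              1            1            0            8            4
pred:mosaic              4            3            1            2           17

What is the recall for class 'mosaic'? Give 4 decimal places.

Treat 'mosaic' as positive and all other classes as negative.
recall = TP/(TP+FN).
mosaic: TP=17, FN=3+3+6+4=16 → 17/33 = 0.51515

0.5152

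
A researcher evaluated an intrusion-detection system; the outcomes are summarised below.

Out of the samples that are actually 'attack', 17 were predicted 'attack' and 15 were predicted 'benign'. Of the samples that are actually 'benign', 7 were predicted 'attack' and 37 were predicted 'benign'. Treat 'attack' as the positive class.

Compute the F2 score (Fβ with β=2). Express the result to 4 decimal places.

Fβ = (1+β²)·TP / ((1+β²)·TP + β²·FN + FP), with β²=4
= 5·17 / (5·17 + 4·15 + 7) = 0.5592

0.5592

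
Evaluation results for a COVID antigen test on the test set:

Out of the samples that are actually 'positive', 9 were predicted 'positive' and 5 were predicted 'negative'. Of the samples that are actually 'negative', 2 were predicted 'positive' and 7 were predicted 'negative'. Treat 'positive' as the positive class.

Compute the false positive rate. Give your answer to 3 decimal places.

FPR = FP/(FP+TN) = 2/(2+7) = 0.222

0.222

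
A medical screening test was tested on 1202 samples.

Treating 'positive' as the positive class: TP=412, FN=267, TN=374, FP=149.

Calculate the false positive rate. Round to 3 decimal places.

0.285

FPR = FP/(FP+TN) = 149/(149+374) = 0.285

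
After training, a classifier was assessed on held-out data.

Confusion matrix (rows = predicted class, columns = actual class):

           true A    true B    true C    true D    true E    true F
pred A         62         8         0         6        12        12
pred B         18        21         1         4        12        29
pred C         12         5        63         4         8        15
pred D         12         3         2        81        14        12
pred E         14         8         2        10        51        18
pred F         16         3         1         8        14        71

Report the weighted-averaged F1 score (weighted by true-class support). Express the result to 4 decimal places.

0.5511

Per-class F1 score (2·TP/(2·TP+FP+FN)):
  A: TP=62, FP=8+0+6+12+12=38, FN=18+12+12+14+16=72 → 124/234 = 0.52991
  B: TP=21, FP=18+1+4+12+29=64, FN=8+5+3+8+3=27 → 42/133 = 0.31579
  C: TP=63, FP=12+5+4+8+15=44, FN=0+1+2+2+1=6 → 126/176 = 0.71591
  D: TP=81, FP=12+3+2+14+12=43, FN=6+4+4+10+8=32 → 162/237 = 0.68354
  E: TP=51, FP=14+8+2+10+18=52, FN=12+12+8+14+14=60 → 102/214 = 0.47664
  F: TP=71, FP=16+3+1+8+14=42, FN=12+29+15+12+18=86 → 142/270 = 0.52593
Weighted-F1 score = Σ (supportᵢ/N)·F1 scoreᵢ with N=632: (134/632)·0.52991 + (48/632)·0.31579 + (69/632)·0.71591 + (113/632)·0.68354 + (111/632)·0.47664 + (157/632)·0.52593 = 0.5511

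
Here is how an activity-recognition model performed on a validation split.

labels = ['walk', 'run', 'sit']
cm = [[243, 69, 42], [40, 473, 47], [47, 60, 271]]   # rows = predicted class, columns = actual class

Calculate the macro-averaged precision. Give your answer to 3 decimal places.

0.749

Per-class precision (TP/(TP+FP)):
  walk: TP=243, FP=69+42=111 → 243/354 = 0.6864
  run: TP=473, FP=40+47=87 → 473/560 = 0.8446
  sit: TP=271, FP=47+60=107 → 271/378 = 0.7169
Macro-precision = mean = (0.6864 + 0.8446 + 0.7169) / 3 = 0.749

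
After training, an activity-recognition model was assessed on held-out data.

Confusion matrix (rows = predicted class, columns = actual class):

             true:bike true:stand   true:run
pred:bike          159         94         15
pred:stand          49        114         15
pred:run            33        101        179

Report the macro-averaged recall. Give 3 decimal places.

Per-class recall (TP/(TP+FN)):
  bike: TP=159, FN=49+33=82 → 159/241 = 0.6598
  stand: TP=114, FN=94+101=195 → 114/309 = 0.3689
  run: TP=179, FN=15+15=30 → 179/209 = 0.8565
Macro-recall = mean = (0.6598 + 0.3689 + 0.8565) / 3 = 0.628

0.628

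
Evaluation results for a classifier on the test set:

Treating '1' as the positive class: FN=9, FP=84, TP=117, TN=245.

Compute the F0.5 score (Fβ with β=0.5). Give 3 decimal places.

0.629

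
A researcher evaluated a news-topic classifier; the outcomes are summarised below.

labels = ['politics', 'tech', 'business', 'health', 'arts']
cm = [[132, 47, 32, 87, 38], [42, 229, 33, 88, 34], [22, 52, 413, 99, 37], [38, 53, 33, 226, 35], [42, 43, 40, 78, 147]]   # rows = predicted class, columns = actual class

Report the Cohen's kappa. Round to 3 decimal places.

0.419

Observed agreement pₒ = trace/N = 1147/2120 = 0.5410
Expected agreement pₑ = Σ (rowᵢ·colᵢ)/N² = (276·336 + 424·426 + 551·623 + 578·385 + 291·350)/2120² = 0.2094
κ = (pₒ − pₑ)/(1 − pₑ) = (0.5410 − 0.2094)/(1 − 0.2094) = 0.419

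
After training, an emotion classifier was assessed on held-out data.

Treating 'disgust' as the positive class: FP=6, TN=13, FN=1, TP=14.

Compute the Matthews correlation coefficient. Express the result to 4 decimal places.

0.6230

MCC = (TP·TN − FP·FN) / √((TP+FP)(TP+FN)(TN+FP)(TN+FN))
Numerator = 14·13 − 6·1 = 176
Denominator = √(20·15·19·14) = √79800 = 282.4889
MCC = 176 / 282.4889 = 0.6230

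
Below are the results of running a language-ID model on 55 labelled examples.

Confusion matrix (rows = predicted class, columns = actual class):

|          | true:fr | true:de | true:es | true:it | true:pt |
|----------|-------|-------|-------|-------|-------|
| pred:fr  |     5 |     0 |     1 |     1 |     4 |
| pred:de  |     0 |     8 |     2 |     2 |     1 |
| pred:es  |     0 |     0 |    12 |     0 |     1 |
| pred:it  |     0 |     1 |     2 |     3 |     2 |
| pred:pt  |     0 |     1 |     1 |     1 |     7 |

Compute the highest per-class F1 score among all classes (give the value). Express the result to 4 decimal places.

Per-class F1 score (2·TP/(2·TP+FP+FN)):
  fr: TP=5, FP=0+1+1+4=6, FN=0+0+0+0=0 → 10/16 = 0.62500
  de: TP=8, FP=0+2+2+1=5, FN=0+0+1+1=2 → 16/23 = 0.69565
  es: TP=12, FP=0+0+0+1=1, FN=1+2+2+1=6 → 24/31 = 0.77419
  it: TP=3, FP=0+1+2+2=5, FN=1+2+0+1=4 → 6/15 = 0.40000
  pt: TP=7, FP=0+1+1+1=3, FN=4+1+1+2=8 → 14/25 = 0.56000
Highest is class 'es' with F1 score = 0.7742.

0.7742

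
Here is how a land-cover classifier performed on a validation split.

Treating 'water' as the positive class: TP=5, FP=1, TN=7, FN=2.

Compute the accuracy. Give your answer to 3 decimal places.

Accuracy = (TP+TN)/N = (5+7)/15 = 0.800

0.800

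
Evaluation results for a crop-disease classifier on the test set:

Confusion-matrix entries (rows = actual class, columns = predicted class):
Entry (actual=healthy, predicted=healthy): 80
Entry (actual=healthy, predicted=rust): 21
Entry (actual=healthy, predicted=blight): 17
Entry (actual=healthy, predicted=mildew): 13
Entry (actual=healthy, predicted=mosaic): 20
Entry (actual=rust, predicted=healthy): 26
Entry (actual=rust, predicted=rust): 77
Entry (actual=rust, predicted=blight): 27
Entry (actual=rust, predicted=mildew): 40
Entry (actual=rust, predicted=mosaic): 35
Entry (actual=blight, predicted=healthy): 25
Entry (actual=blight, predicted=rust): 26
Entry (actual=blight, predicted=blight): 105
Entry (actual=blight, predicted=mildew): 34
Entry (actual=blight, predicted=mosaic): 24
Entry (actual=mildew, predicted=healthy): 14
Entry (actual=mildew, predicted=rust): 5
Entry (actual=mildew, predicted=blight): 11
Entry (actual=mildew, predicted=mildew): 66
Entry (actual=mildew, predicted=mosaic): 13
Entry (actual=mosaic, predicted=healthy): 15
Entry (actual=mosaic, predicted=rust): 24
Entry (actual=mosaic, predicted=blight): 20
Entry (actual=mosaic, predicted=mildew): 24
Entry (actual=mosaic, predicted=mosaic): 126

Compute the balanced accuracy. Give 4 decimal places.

Balanced accuracy = mean of per-class recall.
  healthy: recall = 80/151 = 0.52980
  rust: recall = 77/205 = 0.37561
  blight: recall = 105/214 = 0.49065
  mildew: recall = 66/109 = 0.60550
  mosaic: recall = 126/209 = 0.60287
Mean = (0.52980 + 0.37561 + 0.49065 + 0.60550 + 0.60287) / 5 = 0.5209

0.5209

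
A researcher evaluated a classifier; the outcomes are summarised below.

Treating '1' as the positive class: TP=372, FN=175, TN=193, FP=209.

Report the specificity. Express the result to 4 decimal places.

Specificity = TN/(TN+FP) = 193/(193+209) = 0.4801

0.4801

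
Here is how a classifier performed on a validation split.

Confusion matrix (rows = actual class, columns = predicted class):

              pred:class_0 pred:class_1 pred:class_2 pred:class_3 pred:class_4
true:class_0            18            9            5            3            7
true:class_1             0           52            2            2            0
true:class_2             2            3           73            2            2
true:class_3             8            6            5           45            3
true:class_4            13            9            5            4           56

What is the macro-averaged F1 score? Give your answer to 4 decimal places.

0.7014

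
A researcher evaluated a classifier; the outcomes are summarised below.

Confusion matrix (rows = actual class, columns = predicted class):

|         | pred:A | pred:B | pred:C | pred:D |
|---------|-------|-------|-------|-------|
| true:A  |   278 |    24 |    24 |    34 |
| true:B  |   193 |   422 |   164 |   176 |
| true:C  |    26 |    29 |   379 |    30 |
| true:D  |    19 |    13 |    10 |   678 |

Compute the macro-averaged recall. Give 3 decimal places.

0.743

Per-class recall (TP/(TP+FN)):
  A: TP=278, FN=24+24+34=82 → 278/360 = 0.7722
  B: TP=422, FN=193+164+176=533 → 422/955 = 0.4419
  C: TP=379, FN=26+29+30=85 → 379/464 = 0.8168
  D: TP=678, FN=19+13+10=42 → 678/720 = 0.9417
Macro-recall = mean = (0.7722 + 0.4419 + 0.8168 + 0.9417) / 4 = 0.743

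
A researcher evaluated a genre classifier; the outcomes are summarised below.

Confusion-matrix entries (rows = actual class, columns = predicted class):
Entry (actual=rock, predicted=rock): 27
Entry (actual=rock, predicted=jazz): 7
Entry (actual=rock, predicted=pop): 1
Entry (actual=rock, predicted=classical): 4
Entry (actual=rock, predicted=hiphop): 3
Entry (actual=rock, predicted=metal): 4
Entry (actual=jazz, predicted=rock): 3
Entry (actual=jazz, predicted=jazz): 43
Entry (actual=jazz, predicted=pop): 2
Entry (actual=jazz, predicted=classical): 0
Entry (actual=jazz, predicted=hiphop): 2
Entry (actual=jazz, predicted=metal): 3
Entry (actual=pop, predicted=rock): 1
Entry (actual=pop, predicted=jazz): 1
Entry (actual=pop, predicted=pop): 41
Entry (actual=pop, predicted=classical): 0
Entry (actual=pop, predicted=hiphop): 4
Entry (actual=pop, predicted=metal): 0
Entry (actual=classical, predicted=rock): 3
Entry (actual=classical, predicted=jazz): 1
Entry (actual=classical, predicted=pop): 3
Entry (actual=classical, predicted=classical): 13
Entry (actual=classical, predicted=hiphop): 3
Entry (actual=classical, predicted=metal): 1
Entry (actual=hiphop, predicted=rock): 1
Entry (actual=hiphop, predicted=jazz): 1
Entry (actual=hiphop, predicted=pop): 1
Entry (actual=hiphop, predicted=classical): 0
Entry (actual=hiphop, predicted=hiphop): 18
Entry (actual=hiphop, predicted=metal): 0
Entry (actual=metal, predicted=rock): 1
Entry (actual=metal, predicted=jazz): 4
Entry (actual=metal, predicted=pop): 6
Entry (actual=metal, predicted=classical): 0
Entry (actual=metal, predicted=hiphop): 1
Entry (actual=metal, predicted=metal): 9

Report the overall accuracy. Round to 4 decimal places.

0.7123

Accuracy = trace / total = (27+43+41+13+18+9=151) / 212 = 151/212 = 0.7123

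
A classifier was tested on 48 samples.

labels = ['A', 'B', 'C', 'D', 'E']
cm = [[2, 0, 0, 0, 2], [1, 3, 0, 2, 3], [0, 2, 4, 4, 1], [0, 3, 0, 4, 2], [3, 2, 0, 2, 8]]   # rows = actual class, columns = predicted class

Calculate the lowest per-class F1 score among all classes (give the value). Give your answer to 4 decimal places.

Per-class F1 score (2·TP/(2·TP+FP+FN)):
  A: TP=2, FP=1+0+0+3=4, FN=0+0+0+2=2 → 4/10 = 0.40000
  B: TP=3, FP=0+2+3+2=7, FN=1+0+2+3=6 → 6/19 = 0.31579
  C: TP=4, FP=0+0+0+0=0, FN=0+2+4+1=7 → 8/15 = 0.53333
  D: TP=4, FP=0+2+4+2=8, FN=0+3+0+2=5 → 8/21 = 0.38095
  E: TP=8, FP=2+3+1+2=8, FN=3+2+0+2=7 → 16/31 = 0.51613
Lowest is class 'B' with F1 score = 0.3158.

0.3158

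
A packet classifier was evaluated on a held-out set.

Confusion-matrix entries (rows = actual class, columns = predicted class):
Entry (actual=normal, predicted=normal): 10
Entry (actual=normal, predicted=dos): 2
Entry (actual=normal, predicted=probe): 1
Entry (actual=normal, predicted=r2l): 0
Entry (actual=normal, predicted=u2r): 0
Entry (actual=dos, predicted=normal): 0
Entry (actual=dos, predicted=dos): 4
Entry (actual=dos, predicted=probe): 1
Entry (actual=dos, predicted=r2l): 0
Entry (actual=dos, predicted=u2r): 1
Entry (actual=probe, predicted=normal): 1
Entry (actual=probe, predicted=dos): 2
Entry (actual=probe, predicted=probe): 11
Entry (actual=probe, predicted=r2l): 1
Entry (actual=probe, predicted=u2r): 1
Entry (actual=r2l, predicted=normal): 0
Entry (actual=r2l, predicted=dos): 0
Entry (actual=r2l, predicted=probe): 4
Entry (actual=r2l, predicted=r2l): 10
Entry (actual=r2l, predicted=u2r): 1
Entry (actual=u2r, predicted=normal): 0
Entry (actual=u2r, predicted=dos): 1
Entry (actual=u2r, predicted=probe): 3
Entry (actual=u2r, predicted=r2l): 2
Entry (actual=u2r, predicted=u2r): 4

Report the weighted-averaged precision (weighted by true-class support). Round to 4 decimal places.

0.6756

Per-class precision (TP/(TP+FP)):
  normal: TP=10, FP=0+1+0+0=1 → 10/11 = 0.90909
  dos: TP=4, FP=2+2+0+1=5 → 4/9 = 0.44444
  probe: TP=11, FP=1+1+4+3=9 → 11/20 = 0.55000
  r2l: TP=10, FP=0+0+1+2=3 → 10/13 = 0.76923
  u2r: TP=4, FP=0+1+1+1=3 → 4/7 = 0.57143
Weighted-precision = Σ (supportᵢ/N)·precisionᵢ with N=60: (13/60)·0.90909 + (6/60)·0.44444 + (16/60)·0.55000 + (15/60)·0.76923 + (10/60)·0.57143 = 0.6756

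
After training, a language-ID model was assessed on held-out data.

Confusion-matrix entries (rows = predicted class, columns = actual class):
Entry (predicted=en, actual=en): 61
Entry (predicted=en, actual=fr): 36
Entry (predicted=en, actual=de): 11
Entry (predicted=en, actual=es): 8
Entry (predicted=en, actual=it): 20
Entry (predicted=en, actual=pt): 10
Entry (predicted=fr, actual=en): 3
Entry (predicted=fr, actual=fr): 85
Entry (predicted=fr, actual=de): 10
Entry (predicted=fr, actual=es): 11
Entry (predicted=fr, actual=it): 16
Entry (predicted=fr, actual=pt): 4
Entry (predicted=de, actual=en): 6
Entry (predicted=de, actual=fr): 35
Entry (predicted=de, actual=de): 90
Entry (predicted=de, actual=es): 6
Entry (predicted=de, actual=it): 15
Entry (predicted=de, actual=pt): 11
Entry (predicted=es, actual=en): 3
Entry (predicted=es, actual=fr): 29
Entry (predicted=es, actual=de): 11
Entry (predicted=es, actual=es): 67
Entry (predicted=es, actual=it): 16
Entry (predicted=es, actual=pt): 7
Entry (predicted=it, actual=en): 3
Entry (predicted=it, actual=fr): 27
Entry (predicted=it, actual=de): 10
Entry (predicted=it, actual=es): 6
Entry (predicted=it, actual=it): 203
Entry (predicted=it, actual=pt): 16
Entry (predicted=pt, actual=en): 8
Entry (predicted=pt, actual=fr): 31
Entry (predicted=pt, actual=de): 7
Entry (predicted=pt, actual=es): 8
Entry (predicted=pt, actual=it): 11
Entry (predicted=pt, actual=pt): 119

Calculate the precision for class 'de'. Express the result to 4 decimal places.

0.5521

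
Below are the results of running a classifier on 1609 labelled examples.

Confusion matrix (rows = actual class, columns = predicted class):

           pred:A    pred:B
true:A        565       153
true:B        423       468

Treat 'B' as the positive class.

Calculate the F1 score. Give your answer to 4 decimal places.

Precision = TP/(TP+FP) = 468/621 = 0.7536
Recall = TP/(TP+FN) = 468/891 = 0.5253
F1 = 2·TP/(2·TP+FP+FN) = 936/1512 = 0.6190

0.6190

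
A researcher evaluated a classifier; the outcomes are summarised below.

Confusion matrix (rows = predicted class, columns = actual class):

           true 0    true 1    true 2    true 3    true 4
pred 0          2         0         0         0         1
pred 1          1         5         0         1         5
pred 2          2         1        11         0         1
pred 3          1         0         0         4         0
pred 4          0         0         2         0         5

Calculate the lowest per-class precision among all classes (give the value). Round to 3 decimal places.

0.417

Per-class precision (TP/(TP+FP)):
  0: TP=2, FP=0+0+0+1=1 → 2/3 = 0.6667
  1: TP=5, FP=1+0+1+5=7 → 5/12 = 0.4167
  2: TP=11, FP=2+1+0+1=4 → 11/15 = 0.7333
  3: TP=4, FP=1+0+0+0=1 → 4/5 = 0.8000
  4: TP=5, FP=0+0+2+0=2 → 5/7 = 0.7143
Lowest is class '1' with precision = 0.417.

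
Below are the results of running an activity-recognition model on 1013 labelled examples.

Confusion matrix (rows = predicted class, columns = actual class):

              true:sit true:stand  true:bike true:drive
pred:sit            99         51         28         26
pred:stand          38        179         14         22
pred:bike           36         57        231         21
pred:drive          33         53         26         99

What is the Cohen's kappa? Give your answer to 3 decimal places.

0.460

Observed agreement pₒ = trace/N = 608/1013 = 0.6002
Expected agreement pₑ = Σ (rowᵢ·colᵢ)/N² = (206·204 + 340·253 + 299·345 + 168·211)/1013² = 0.2598
κ = (pₒ − pₑ)/(1 − pₑ) = (0.6002 − 0.2598)/(1 − 0.2598) = 0.460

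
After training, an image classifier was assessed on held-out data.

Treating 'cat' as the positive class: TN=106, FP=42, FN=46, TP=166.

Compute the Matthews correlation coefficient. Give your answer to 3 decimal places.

MCC = (TP·TN − FP·FN) / √((TP+FP)(TP+FN)(TN+FP)(TN+FN))
Numerator = 166·106 − 42·46 = 15664
Denominator = √(208·212·148·152) = √991983616 = 31495.7714
MCC = 15664 / 31495.7714 = 0.497

0.497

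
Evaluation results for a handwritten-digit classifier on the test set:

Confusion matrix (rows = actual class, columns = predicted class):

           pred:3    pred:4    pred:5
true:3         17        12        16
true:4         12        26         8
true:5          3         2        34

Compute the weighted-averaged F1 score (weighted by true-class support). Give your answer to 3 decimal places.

0.577

Per-class F1 score (2·TP/(2·TP+FP+FN)):
  3: TP=17, FP=12+3=15, FN=12+16=28 → 34/77 = 0.4416
  4: TP=26, FP=12+2=14, FN=12+8=20 → 52/86 = 0.6047
  5: TP=34, FP=16+8=24, FN=3+2=5 → 68/97 = 0.7010
Weighted-F1 score = Σ (supportᵢ/N)·F1 scoreᵢ with N=130: (45/130)·0.4416 + (46/130)·0.6047 + (39/130)·0.7010 = 0.577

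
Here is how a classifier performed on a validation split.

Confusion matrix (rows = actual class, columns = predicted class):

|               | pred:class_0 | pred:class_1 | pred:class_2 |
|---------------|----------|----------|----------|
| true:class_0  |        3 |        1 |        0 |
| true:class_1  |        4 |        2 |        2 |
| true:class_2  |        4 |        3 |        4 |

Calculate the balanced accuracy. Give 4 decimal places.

Balanced accuracy = mean of per-class recall.
  class_0: recall = 3/4 = 0.75000
  class_1: recall = 2/8 = 0.25000
  class_2: recall = 4/11 = 0.36364
Mean = (0.75000 + 0.25000 + 0.36364) / 3 = 0.4545

0.4545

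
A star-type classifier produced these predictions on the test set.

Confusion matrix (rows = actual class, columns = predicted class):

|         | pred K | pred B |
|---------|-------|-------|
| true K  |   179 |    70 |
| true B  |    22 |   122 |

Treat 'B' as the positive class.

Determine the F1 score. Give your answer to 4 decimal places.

Precision = TP/(TP+FP) = 122/192 = 0.6354
Recall = TP/(TP+FN) = 122/144 = 0.8472
F1 = 2·TP/(2·TP+FP+FN) = 244/336 = 0.7262

0.7262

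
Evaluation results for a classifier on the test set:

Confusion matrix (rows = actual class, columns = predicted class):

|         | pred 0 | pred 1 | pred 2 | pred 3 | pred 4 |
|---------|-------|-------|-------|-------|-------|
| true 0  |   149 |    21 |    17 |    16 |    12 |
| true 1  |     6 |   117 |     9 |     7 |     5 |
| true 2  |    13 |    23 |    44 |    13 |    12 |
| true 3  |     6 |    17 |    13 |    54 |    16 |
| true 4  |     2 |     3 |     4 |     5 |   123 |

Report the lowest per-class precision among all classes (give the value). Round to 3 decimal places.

Per-class precision (TP/(TP+FP)):
  0: TP=149, FP=6+13+6+2=27 → 149/176 = 0.8466
  1: TP=117, FP=21+23+17+3=64 → 117/181 = 0.6464
  2: TP=44, FP=17+9+13+4=43 → 44/87 = 0.5057
  3: TP=54, FP=16+7+13+5=41 → 54/95 = 0.5684
  4: TP=123, FP=12+5+12+16=45 → 123/168 = 0.7321
Lowest is class '2' with precision = 0.506.

0.506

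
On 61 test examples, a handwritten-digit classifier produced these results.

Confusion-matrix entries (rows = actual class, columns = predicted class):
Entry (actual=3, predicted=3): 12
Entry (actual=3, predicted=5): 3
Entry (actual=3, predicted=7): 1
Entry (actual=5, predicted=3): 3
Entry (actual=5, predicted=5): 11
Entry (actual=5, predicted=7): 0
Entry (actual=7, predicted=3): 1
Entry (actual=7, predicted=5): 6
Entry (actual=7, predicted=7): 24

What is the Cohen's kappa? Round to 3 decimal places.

Observed agreement pₒ = trace/N = 47/61 = 0.7705
Expected agreement pₑ = Σ (rowᵢ·colᵢ)/N² = (16·16 + 14·20 + 31·25)/61² = 0.3523
κ = (pₒ − pₑ)/(1 − pₑ) = (0.7705 − 0.3523)/(1 − 0.3523) = 0.646

0.646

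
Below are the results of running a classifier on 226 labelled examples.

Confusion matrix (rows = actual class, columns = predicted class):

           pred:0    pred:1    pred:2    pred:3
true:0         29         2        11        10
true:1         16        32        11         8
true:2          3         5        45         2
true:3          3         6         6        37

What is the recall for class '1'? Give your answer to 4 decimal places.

0.4776

Take TP from the diagonal, FP from the rest of the '1' prediction marginal, FN from the rest of the '1' actual marginal.
recall = TP/(TP+FN).
1: TP=32, FN=16+11+8=35 → 32/67 = 0.47761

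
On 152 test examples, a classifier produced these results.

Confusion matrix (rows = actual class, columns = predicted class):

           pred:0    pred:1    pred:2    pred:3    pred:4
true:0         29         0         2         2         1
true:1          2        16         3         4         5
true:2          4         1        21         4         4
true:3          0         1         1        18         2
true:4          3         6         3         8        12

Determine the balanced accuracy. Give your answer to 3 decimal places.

Balanced accuracy = mean of per-class recall.
  0: recall = 29/34 = 0.8529
  1: recall = 16/30 = 0.5333
  2: recall = 21/34 = 0.6176
  3: recall = 18/22 = 0.8182
  4: recall = 12/32 = 0.3750
Mean = (0.8529 + 0.5333 + 0.6176 + 0.8182 + 0.3750) / 5 = 0.639

0.639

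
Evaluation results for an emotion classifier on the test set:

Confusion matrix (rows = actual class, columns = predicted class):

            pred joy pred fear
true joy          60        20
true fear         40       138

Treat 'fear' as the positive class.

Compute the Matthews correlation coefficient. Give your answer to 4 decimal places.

0.4987

MCC = (TP·TN − FP·FN) / √((TP+FP)(TP+FN)(TN+FP)(TN+FN))
Numerator = 138·60 − 20·40 = 7480
Denominator = √(158·178·80·100) = √224992000 = 14999.7333
MCC = 7480 / 14999.7333 = 0.4987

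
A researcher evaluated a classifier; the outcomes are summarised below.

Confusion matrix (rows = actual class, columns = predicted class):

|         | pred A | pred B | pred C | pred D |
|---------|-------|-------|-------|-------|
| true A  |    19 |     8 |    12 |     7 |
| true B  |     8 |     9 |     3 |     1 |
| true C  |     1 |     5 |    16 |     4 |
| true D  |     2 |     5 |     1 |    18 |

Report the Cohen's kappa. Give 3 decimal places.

Observed agreement pₒ = trace/N = 62/119 = 0.5210
Expected agreement pₑ = Σ (rowᵢ·colᵢ)/N² = (46·30 + 21·27 + 26·32 + 26·30)/119² = 0.2513
κ = (pₒ − pₑ)/(1 − pₑ) = (0.5210 − 0.2513)/(1 − 0.2513) = 0.360

0.360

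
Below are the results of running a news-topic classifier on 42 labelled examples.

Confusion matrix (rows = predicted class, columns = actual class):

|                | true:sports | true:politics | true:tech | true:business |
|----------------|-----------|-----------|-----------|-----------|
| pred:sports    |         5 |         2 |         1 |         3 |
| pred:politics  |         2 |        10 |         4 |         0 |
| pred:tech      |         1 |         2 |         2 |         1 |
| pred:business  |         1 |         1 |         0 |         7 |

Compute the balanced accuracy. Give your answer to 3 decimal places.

0.536

Balanced accuracy = mean of per-class recall.
  sports: recall = 5/9 = 0.5556
  politics: recall = 10/15 = 0.6667
  tech: recall = 2/7 = 0.2857
  business: recall = 7/11 = 0.6364
Mean = (0.5556 + 0.6667 + 0.2857 + 0.6364) / 4 = 0.536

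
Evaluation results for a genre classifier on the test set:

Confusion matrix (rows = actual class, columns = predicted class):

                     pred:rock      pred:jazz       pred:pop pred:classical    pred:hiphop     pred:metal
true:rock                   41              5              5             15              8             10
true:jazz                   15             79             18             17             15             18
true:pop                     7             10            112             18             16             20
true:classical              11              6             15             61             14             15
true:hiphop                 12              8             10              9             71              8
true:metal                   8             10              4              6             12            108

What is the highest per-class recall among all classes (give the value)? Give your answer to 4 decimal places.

Per-class recall (TP/(TP+FN)):
  rock: TP=41, FN=5+5+15+8+10=43 → 41/84 = 0.48810
  jazz: TP=79, FN=15+18+17+15+18=83 → 79/162 = 0.48765
  pop: TP=112, FN=7+10+18+16+20=71 → 112/183 = 0.61202
  classical: TP=61, FN=11+6+15+14+15=61 → 61/122 = 0.50000
  hiphop: TP=71, FN=12+8+10+9+8=47 → 71/118 = 0.60169
  metal: TP=108, FN=8+10+4+6+12=40 → 108/148 = 0.72973
Highest is class 'metal' with recall = 0.7297.

0.7297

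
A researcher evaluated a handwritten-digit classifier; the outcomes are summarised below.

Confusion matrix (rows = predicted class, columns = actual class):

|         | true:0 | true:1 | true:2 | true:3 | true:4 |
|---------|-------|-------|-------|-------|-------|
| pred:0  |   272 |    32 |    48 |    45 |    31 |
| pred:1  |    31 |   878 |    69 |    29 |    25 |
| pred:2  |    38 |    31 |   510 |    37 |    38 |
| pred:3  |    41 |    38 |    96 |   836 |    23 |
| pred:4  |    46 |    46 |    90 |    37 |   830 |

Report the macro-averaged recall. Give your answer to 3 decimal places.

0.769

Per-class recall (TP/(TP+FN)):
  0: TP=272, FN=31+38+41+46=156 → 272/428 = 0.6355
  1: TP=878, FN=32+31+38+46=147 → 878/1025 = 0.8566
  2: TP=510, FN=48+69+96+90=303 → 510/813 = 0.6273
  3: TP=836, FN=45+29+37+37=148 → 836/984 = 0.8496
  4: TP=830, FN=31+25+38+23=117 → 830/947 = 0.8765
Macro-recall = mean = (0.6355 + 0.8566 + 0.6273 + 0.8496 + 0.8765) / 5 = 0.769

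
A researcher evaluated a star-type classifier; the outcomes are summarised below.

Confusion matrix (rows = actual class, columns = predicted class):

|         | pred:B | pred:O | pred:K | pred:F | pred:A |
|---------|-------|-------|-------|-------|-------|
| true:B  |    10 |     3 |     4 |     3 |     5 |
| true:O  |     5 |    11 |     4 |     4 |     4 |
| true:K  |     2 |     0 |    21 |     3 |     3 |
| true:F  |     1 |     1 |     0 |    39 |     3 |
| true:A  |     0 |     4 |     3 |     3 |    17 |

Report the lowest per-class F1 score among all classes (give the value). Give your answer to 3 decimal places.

Per-class F1 score (2·TP/(2·TP+FP+FN)):
  B: TP=10, FP=5+2+1+0=8, FN=3+4+3+5=15 → 20/43 = 0.4651
  O: TP=11, FP=3+0+1+4=8, FN=5+4+4+4=17 → 22/47 = 0.4681
  K: TP=21, FP=4+4+0+3=11, FN=2+0+3+3=8 → 42/61 = 0.6885
  F: TP=39, FP=3+4+3+3=13, FN=1+1+0+3=5 → 78/96 = 0.8125
  A: TP=17, FP=5+4+3+3=15, FN=0+4+3+3=10 → 34/59 = 0.5763
Lowest is class 'B' with F1 score = 0.465.

0.465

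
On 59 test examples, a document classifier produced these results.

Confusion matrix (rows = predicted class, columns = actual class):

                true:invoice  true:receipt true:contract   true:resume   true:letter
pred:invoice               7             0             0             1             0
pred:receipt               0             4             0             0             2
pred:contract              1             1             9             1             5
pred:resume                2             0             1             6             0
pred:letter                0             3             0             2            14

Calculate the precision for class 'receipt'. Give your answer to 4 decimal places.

0.6667

One-vs-rest for 'receipt': TP = diagonal; FP = other classes predicted 'receipt'; FN = 'receipt' predicted as other.
precision = TP/(TP+FP).
receipt: TP=4, FP=0+0+0+2=2 → 4/6 = 0.66667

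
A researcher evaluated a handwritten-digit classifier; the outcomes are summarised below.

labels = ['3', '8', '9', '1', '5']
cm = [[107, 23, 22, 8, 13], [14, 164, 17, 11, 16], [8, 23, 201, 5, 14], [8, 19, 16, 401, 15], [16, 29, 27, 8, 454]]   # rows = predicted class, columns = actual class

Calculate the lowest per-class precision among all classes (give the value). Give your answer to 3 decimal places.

0.618

Per-class precision (TP/(TP+FP)):
  3: TP=107, FP=23+22+8+13=66 → 107/173 = 0.6185
  8: TP=164, FP=14+17+11+16=58 → 164/222 = 0.7387
  9: TP=201, FP=8+23+5+14=50 → 201/251 = 0.8008
  1: TP=401, FP=8+19+16+15=58 → 401/459 = 0.8736
  5: TP=454, FP=16+29+27+8=80 → 454/534 = 0.8502
Lowest is class '3' with precision = 0.618.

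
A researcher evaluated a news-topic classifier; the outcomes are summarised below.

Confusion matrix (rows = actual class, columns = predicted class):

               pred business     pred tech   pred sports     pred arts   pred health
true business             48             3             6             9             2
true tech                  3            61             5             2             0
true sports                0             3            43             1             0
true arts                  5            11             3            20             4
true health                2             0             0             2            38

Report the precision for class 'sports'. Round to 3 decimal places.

One-vs-rest for 'sports': TP = diagonal; FP = other classes predicted 'sports'; FN = 'sports' predicted as other.
precision = TP/(TP+FP).
sports: TP=43, FP=6+5+3+0=14 → 43/57 = 0.7544

0.754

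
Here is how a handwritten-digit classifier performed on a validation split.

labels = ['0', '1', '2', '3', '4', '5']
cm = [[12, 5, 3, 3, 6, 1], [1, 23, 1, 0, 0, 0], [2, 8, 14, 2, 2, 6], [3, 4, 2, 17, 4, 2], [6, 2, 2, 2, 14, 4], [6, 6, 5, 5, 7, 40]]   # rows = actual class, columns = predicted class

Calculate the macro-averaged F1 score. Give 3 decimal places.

Per-class F1 score (2·TP/(2·TP+FP+FN)):
  0: TP=12, FP=1+2+3+6+6=18, FN=5+3+3+6+1=18 → 24/60 = 0.4000
  1: TP=23, FP=5+8+4+2+6=25, FN=1+1+0+0+0=2 → 46/73 = 0.6301
  2: TP=14, FP=3+1+2+2+5=13, FN=2+8+2+2+6=20 → 28/61 = 0.4590
  3: TP=17, FP=3+0+2+2+5=12, FN=3+4+2+4+2=15 → 34/61 = 0.5574
  4: TP=14, FP=6+0+2+4+7=19, FN=6+2+2+2+4=16 → 28/63 = 0.4444
  5: TP=40, FP=1+0+6+2+4=13, FN=6+6+5+5+7=29 → 80/122 = 0.6557
Macro-F1 score = mean = (0.4000 + 0.6301 + 0.4590 + 0.5574 + 0.4444 + 0.6557) / 6 = 0.524

0.524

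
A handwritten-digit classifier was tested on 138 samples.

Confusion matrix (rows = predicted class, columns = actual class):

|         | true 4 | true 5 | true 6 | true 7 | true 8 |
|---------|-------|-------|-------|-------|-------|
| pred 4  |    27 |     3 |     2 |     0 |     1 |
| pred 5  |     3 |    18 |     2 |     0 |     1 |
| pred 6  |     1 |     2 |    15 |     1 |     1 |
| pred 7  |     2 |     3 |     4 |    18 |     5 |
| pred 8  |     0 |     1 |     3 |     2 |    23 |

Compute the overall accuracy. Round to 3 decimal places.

Accuracy = trace / total = (27+18+15+18+23=101) / 138 = 101/138 = 0.732

0.732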